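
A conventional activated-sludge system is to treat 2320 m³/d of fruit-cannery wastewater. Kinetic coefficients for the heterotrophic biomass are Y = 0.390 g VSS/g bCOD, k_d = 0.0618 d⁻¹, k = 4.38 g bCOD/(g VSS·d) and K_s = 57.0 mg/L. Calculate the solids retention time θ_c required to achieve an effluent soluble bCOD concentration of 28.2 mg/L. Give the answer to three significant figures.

θ_c ≈ 1.99 d

At the target effluent, Y k S/(K_s+S) = 0.390×4.38×28.2/85.20 = 0.5654 d⁻¹.
Then 1/θ_c = μ − k_d = 0.5654 − 0.0618 = 0.5036 d⁻¹, giving θ_c = 1.986 d.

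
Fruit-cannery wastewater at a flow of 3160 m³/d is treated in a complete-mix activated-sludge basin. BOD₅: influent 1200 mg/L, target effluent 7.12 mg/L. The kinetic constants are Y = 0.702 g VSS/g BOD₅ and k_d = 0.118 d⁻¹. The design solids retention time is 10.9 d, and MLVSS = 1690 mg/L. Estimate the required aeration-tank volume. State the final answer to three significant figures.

From the SRT design equation V = Y Q (S₀−S) θ_c / [X (1 + k_d θ_c)] = 0.702 × 3160 × (1200 − 7.12) × 10.9 / [1690 × (1 + 0.118 × 10.9)] = 2.88×10^7 / 3864 = 7465 m³.

V ≈ 7470 m³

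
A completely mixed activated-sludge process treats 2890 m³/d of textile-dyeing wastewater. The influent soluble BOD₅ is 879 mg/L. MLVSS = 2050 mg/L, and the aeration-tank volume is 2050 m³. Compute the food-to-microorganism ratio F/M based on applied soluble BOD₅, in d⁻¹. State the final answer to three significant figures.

F/M ≈ 0.604 d⁻¹

Food-to-microorganism ratio F/M = Q S₀ / (V X) = 2890 × 879 / (2050 × 2050) = 0.6045 d⁻¹.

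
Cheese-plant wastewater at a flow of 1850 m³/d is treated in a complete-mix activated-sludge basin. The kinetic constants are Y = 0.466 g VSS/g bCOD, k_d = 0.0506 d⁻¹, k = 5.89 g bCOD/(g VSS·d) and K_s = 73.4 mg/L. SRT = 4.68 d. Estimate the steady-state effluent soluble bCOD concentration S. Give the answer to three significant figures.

S ≈ 7.82 mg/L

From the Monod/SRT balance for a CMAS, S = K_s·(1+k_d θ_c)/[θ_c·(Y k − k_d) − 1] = 73.4 × (1 + 0.0506 × 4.68) / [4.68 × (0.466 × 5.89 − 0.0506) − 1] = 90.78 / 11.61 = 7.820 mg/L.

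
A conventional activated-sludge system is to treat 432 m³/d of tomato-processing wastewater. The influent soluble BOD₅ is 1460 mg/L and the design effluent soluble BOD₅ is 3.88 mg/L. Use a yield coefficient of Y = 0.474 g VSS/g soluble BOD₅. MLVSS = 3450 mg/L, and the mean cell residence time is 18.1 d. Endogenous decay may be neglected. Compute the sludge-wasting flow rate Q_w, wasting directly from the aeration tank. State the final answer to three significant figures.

Biomass mass balance (decay neglected): V·X = Y·Q·(S₀ − S)·θ_c, so V = 0.474 × 432 × (1460 − 3.88) × 18.1 / 3450 = 1564 m³.
Wasting from the aeration tank: Q_w = V / θ_c = 1564 / 18.1 = 86.43 m³/d.

Q_w ≈ 86.4 m³/d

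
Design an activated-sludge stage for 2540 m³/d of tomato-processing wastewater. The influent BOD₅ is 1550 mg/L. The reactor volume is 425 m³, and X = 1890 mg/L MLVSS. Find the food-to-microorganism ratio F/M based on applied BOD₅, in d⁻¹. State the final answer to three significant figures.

Food-to-microorganism ratio F/M = Q S₀ / (V X) = 2540 × 1550 / (425.0 × 1890) = 4.901 d⁻¹.

F/M ≈ 4.90 d⁻¹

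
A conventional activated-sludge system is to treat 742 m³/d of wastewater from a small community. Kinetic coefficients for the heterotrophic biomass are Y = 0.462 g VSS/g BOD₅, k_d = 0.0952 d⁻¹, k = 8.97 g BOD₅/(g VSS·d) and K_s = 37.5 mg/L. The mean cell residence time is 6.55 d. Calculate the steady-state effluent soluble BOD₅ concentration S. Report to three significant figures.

S ≈ 2.39 mg/L

Effluent substrate depends only on kinetics and SRT: S = K_s(1 + k_d θ_c) / [θ_c(Yk − k_d) − 1] = 37.5 × (1 + 0.0952 × 6.55) / [6.55 × (0.462 × 8.97 − 0.0952) − 1] = 60.88 / 25.52 = 2.386 mg/L.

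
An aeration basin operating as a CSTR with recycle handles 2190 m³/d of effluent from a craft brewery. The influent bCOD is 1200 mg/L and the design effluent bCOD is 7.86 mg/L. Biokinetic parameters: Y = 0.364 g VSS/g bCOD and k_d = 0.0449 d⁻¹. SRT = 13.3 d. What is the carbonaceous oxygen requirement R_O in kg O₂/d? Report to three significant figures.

R_O ≈ 1770 kg O₂/d

Observed yield with endogenous decay: Y_obs = Y / (1 + k_d·θ_c) = 0.364 / (1 + 0.0449 × 13.3) = 0.364 / 1.597 = 0.2279 g VSS/g bCOD.
Mass of bCOD removed per day: Q(S₀ − S) = 2190 × 1192 g/m³ = 2611 kg/d.
Biomass synthesised: P_X = Y_obs × 2611 = 595.0 kg VSS/d.
R_O = Q·ΔS − 1.42 P_X = 2611 − 844.9 = 1766 kg O₂/d.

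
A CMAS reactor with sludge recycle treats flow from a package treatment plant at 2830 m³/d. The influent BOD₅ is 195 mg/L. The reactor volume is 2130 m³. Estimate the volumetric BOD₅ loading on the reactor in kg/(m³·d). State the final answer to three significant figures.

Applied BOD₅ load per unit volume = Q·S₀/V = (2830 × 195/1000)/2130 = 0.2591 kg BOD₅·m⁻³·d⁻¹.

L_v ≈ 0.259 kg BOD₅/(m³·d)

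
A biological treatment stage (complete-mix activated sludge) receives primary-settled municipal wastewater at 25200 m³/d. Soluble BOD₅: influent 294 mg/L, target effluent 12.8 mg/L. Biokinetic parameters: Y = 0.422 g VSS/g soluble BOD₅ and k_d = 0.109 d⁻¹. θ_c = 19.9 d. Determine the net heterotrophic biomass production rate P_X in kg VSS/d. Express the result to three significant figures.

P_X ≈ 944 kg VSS/d

The observed yield is Y_obs = Y/(1 + k_d·θ_c) = 0.422 / (1 + 0.109 × 19.9) = 0.422 / 3.169 = 0.1332 g VSS per g soluble BOD₅ removed.
Substrate removed = Q·(S₀ − S) = 25200 m³/d × (294 − 12.8) g/m³ = 7.09×10^6 g/d = 7086 kg/d.
Net biomass production P_X = Y_obs × Q·(S₀ − S) = 0.1332 × 7086 = 943.6 kg VSS/d.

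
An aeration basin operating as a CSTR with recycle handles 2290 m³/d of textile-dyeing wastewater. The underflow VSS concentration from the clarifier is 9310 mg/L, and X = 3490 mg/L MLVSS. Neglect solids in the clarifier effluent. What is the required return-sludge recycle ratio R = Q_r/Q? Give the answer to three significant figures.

R ≈ 0.600

Solids balance on the clarifier gives (1+R)X = R·X_r, so R = X/(X_r − X) = 3490 / (9310 − 3490) = 0.5997.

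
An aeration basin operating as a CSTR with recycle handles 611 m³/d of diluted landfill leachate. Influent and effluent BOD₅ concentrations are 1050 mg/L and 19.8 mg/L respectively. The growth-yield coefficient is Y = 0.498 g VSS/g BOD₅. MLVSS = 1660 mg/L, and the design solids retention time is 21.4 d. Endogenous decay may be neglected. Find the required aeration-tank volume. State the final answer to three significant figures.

With k_d = 0 the design equation reduces to V = Y Q (S₀−S) θ_c / X = 0.498 × 611 × (1050 − 19.8) × 21.4 / 1660 = 4041 m³.

V ≈ 4040 m³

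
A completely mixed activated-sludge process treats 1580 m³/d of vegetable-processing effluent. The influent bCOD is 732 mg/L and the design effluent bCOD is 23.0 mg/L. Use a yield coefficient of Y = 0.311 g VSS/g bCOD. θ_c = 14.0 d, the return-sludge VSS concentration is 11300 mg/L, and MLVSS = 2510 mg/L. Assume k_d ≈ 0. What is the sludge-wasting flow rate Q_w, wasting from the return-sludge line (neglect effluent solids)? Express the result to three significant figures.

V·X = Y·Q·ΔS·θ_c gives V = 0.311 × 1580 × (732 − 23.0) × 14.0 / 2510 = 1943 m³.
Wasting from the return line (neglecting effluent solids): Q_w = V·X / (θ_c·X_r) = 1943 × 2510 / (14.0 × 11300) = 30.83 m³/d.

Q_w ≈ 30.8 m³/d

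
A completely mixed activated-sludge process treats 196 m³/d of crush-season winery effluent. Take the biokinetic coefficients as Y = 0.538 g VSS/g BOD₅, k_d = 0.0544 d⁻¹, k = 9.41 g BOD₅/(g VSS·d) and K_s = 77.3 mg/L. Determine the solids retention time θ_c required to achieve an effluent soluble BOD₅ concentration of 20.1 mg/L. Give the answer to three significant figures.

θ_c ≈ 1.01 d

Specific growth rate at S = 20.1 mg/L: μ = YkS/(K_s+S) = 0.538·9.41·20.1/(77.3+20.1) = 1.045 d⁻¹.
θ_c = 1/(μ − k_d) = 1/(1.045 − 0.0544) = 1/0.9903 = 1.010 d.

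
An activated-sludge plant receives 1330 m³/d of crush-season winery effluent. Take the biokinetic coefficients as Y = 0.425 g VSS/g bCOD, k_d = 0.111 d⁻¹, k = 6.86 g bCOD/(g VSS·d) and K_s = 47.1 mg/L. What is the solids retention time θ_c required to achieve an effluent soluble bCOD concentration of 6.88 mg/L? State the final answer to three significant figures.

Specific growth rate at S = 6.88 mg/L: μ = YkS/(K_s+S) = 0.425·6.86·6.88/(47.1+6.88) = 0.3716 d⁻¹.
Then 1/θ_c = μ − k_d = 0.3716 − 0.111 = 0.2606 d⁻¹, giving θ_c = 3.837 d.

θ_c ≈ 3.84 d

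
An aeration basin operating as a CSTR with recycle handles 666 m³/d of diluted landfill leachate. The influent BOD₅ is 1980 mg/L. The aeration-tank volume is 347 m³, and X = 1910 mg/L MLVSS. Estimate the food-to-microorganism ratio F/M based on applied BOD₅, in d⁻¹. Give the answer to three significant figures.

F/M = Q·S₀ / (V·X) = 666 × 1980 / (347.0 × 1910) = 1.990 g BOD₅·(g VSS·d)⁻¹.

F/M ≈ 1.99 d⁻¹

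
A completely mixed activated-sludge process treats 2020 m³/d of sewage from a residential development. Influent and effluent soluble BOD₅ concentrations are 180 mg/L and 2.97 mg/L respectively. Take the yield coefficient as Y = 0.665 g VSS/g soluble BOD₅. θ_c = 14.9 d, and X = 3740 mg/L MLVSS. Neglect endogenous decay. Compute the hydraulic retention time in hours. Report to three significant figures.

τ ≈ 11.3 h

Biomass mass balance (decay neglected): V·X = Y·Q·(S₀ − S)·θ_c, so V = 0.665 × 2020 × (180 − 2.97) × 14.9 / 3740 = 947.4 m³.
HRT = V/Q = 947.4 m³ / 2020 m³·d⁻¹ = 0.4690 d × 24 = 11.26 h.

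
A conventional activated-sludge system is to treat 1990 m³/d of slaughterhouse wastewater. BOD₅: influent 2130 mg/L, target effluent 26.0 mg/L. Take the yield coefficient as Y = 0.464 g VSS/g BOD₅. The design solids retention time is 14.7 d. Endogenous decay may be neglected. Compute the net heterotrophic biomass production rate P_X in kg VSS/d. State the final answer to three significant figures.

Since k_d ≈ 0, Y_obs = Y = 0.464 g VSS/g BOD₅.
Q·(S₀ − S) = 1990 × (2130 − 26.0) × 10⁻³ = 4187 kg/d removed.
Net biomass production P_X = Y_obs × Q·(S₀ − S) = 0.4640 × 4187 = 1943 kg VSS/d.

P_X ≈ 1940 kg VSS/d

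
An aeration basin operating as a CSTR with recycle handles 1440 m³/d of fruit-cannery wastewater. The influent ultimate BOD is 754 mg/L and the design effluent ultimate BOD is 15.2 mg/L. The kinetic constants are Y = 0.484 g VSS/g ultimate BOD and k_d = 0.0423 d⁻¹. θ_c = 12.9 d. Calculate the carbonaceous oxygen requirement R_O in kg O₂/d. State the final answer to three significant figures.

Observed yield with endogenous decay: Y_obs = Y / (1 + k_d·θ_c) = 0.484 / (1 + 0.0423 × 12.9) = 0.484 / 1.546 = 0.3131 g VSS/g ultimate BOD.
Substrate removed = Q·(S₀ − S) = 1440 m³/d × (754 − 15.2) g/m³ = 1.06×10^6 g/d = 1064 kg/d.
P_X = Y_obs·Q·(S₀ − S) = 0.3131 × 1064 = 333.1 kg VSS/d.
Carbonaceous O₂ demand = substrate oxidised − cell-mass equivalent = 1064 − 1.42 × 333.1 = 590.8 kg O₂/d.

R_O ≈ 591 kg O₂/d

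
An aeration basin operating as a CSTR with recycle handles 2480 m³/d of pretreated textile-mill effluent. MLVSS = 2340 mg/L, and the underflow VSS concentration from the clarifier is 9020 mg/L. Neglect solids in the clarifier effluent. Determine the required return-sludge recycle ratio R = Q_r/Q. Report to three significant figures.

R ≈ 0.350

Solids balance on the clarifier gives (1+R)X = R·X_r, so R = X/(X_r − X) = 2340 / (9020 − 2340) = 0.3503.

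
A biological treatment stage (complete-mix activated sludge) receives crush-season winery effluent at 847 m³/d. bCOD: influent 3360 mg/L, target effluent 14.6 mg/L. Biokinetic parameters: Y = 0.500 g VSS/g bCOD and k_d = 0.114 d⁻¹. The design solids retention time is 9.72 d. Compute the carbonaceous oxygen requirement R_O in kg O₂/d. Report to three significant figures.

R_O ≈ 1880 kg O₂/d

Y_obs = Y / (1 + k_d θ_c) = 0.500 / (1 + 0.114 × 9.72) = 0.500 / 2.108 = 0.2372.
ΔS = 3360 − 14.6 = 3345 mg/L, so the substrate removal rate is 847 × 3345/1000 = 2834 kg bCOD/d.
P_X = Y_obs·Q·(S₀ − S) = 0.2372 × 2834 = 672.1 kg VSS/d.
Carbonaceous O₂ demand = substrate oxidised − cell-mass equivalent = 2834 − 1.42 × 672.1 = 1879 kg O₂/d.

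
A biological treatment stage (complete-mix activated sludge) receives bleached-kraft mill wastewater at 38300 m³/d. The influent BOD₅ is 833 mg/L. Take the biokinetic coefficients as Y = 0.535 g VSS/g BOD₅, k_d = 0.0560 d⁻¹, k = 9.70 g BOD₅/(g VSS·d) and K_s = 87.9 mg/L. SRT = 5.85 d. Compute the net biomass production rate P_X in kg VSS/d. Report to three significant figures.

P_X ≈ 12800 kg VSS/d

From the Monod/SRT balance for a CMAS, S = K_s·(1+k_d θ_c)/[θ_c·(Y k − k_d) − 1] = 87.9 × (1 + 0.0560 × 5.85) / [5.85 × (0.535 × 9.70 − 0.0560) − 1] = 116.7 / 29.03 = 4.020 mg/L.
Correct the yield for decay: Y_obs = Y/(1 + k_d θ_c) = 0.535 / (1 + 0.0560 × 5.85) = 0.535 / 1.328 = 0.4030.
Q·(S₀ − S) = 38300 × (833 − 4.02) × 10⁻³ = 31750 kg/d removed.
Net biomass production P_X = Y_obs × Q·(S₀ − S) = 0.4030 × 31750 = 12795 kg VSS/d.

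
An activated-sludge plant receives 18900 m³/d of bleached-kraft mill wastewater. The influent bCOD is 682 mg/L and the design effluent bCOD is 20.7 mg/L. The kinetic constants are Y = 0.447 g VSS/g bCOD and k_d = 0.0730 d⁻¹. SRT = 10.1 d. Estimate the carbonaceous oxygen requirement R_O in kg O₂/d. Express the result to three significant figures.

The observed yield is Y_obs = Y/(1 + k_d·θ_c) = 0.447 / (1 + 0.0730 × 10.1) = 0.447 / 1.737 = 0.2573 g VSS per g bCOD removed.
Mass of bCOD removed per day: Q(S₀ − S) = 18900 × 661.3 g/m³ = 12499 kg/d.
Net sludge production P_X = 0.2573 × 12499 = 3216 kg VSS/d.
R_O = Q·ΔS − 1.42 P_X = 12499 − 4566 = 7932 kg O₂/d.

R_O ≈ 7930 kg O₂/d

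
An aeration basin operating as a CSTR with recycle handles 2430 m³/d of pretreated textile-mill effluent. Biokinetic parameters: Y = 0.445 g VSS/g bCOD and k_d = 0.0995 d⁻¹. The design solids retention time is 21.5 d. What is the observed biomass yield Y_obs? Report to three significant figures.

Y_obs ≈ 0.142 g VSS/g bCOD

The observed yield is Y_obs = Y/(1 + k_d·θ_c) = 0.445 / (1 + 0.0995 × 21.5) = 0.445 / 3.139 = 0.1418 g VSS per g bCOD removed.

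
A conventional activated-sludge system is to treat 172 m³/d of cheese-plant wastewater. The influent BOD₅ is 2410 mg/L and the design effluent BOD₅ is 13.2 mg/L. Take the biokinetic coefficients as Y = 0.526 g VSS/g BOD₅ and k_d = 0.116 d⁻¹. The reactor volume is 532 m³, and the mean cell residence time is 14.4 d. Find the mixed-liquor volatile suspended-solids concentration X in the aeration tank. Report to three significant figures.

X ≈ 2200 mg/L

Solving the biomass balance for X: X = Y Q (S₀−S) θ_c / [V (1+k_d θ_c)] = 0.526 × 172 × (2410 − 13.2) × 14.4 / [532 × (1 + 0.116 × 14.4)] = 2198 mg/L.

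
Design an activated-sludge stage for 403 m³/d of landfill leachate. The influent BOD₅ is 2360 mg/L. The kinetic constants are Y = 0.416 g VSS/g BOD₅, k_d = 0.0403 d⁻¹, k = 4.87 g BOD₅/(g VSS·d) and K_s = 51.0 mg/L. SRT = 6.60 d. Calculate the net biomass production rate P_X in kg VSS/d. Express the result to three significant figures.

Effluent substrate depends only on kinetics and SRT: S = K_s(1 + k_d θ_c) / [θ_c(Yk − k_d) − 1] = 51.0 × (1 + 0.0403 × 6.60) / [6.60 × (0.416 × 4.87 − 0.0403) − 1] = 64.56 / 12.11 = 5.334 mg/L.
Correct the yield for decay: Y_obs = Y/(1 + k_d θ_c) = 0.416 / (1 + 0.0403 × 6.60) = 0.416 / 1.266 = 0.3286.
Substrate removed = Q·(S₀ − S) = 403 m³/d × (2360 − 5.33) g/m³ = 9.49×10^5 g/d = 948.9 kg/d.
Net biomass production P_X = Y_obs × Q·(S₀ − S) = 0.3286 × 948.9 = 311.8 kg VSS/d.

P_X ≈ 312 kg VSS/d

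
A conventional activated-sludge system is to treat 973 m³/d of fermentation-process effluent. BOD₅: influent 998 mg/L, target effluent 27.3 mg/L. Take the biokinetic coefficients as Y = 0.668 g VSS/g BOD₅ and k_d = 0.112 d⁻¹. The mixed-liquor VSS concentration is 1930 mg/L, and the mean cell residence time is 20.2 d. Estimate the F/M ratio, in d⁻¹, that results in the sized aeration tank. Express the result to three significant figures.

Rearranging the biomass balance for a CMAS with decay, V = Y·Q·ΔS·θ_c / [X·(1+k_d θ_c)] = 0.668 × 973 × (998 − 27.3) × 20.2 / [1930 × (1 + 0.112 × 20.2)] = 1.27×10^7 / 6296 = 2024 m³.
Food-to-microorganism ratio F/M = Q S₀ / (V X) = 973 × 998 / (2024 × 1930) = 0.2486 d⁻¹.

F/M ≈ 0.249 d⁻¹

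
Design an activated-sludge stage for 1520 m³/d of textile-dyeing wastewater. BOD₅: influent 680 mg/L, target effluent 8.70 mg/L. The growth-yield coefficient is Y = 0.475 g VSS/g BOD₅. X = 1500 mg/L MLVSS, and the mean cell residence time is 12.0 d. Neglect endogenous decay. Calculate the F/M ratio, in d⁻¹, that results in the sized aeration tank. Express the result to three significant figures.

Biomass mass balance (decay neglected): V·X = Y·Q·(S₀ − S)·θ_c, so V = 0.475 × 1520 × (680 − 8.70) × 12.0 / 1500 = 3877 m³.
F/M = Q·S₀ / (V·X) = 1520 × 680 / (3877 × 1500) = 0.1777 g BOD₅·(g VSS·d)⁻¹.

F/M ≈ 0.178 d⁻¹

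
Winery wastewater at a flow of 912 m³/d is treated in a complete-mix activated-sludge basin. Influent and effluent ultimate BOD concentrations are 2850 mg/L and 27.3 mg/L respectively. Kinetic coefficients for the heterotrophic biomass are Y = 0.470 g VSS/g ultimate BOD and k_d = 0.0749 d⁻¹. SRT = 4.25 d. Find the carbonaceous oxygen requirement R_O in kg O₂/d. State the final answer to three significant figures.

Y_obs = Y / (1 + k_d θ_c) = 0.470 / (1 + 0.0749 × 4.25) = 0.470 / 1.318 = 0.3565.
Mass of ultimate BOD removed per day: Q(S₀ − S) = 912 × 2823 g/m³ = 2574 kg/d.
Net sludge production P_X = 0.3565 × 2574 = 917.8 kg VSS/d.
R_O = Q·ΔS − 1.42 P_X = 2574 − 1303 = 1271 kg O₂/d.

R_O ≈ 1270 kg O₂/d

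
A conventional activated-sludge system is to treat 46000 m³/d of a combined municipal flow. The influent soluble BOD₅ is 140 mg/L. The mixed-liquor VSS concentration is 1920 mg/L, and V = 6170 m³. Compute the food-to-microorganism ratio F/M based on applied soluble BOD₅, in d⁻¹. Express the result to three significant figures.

F/M = Q·S₀ / (V·X) = 46000 × 140 / (6170 × 1920) = 0.5436 g soluble BOD₅·(g VSS·d)⁻¹.

F/M ≈ 0.544 d⁻¹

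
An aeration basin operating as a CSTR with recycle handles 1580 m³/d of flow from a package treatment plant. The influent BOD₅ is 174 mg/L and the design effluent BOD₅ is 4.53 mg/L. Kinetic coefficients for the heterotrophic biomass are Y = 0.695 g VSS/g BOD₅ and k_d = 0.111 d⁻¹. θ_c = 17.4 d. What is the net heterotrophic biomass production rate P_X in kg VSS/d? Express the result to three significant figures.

P_X ≈ 63.5 kg VSS/d

Y_obs = Y / (1 + k_d θ_c) = 0.695 / (1 + 0.111 × 17.4) = 0.695 / 2.931 = 0.2371.
Mass of BOD₅ removed per day: Q(S₀ − S) = 1580 × 169.5 g/m³ = 267.8 kg/d.
Biomass produced: P_X = Y_obs·Q·ΔS = 0.2371 × 267.8 ≈ 63.48 kg VSS/d.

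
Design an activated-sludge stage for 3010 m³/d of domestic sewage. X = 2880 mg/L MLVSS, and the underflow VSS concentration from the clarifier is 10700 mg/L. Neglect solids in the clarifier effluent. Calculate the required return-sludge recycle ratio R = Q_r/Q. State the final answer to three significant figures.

R ≈ 0.368

Solids balance on the clarifier gives (1+R)X = R·X_r, so R = X/(X_r − X) = 2880 / (10700 − 2880) = 0.3683.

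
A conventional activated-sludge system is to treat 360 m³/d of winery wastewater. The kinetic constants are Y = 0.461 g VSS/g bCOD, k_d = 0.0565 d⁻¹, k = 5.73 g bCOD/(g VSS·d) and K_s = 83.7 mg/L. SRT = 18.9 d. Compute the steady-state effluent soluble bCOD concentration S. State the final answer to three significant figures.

S ≈ 3.62 mg/L

For a completely mixed reactor with recycle the Lawrence–McCarty relation gives S = K_s·(1 + k_d·θ_c) / [θ_c·(Y·k − k_d) − 1] = 83.7 × (1 + 0.0565 × 18.9) / [18.9 × (0.461 × 5.73 − 0.0565) − 1] = 173.1 / 47.86 = 3.617 mg/L.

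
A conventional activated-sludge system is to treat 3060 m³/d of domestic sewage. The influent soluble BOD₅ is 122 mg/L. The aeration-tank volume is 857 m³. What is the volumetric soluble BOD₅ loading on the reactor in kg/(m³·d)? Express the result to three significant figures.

L_v ≈ 0.436 kg soluble BOD₅/(m³·d)

L_v = Q S₀ / V = 3060 × 122 × 10⁻³ / 857.0 = 0.4356 kg/(m³·d).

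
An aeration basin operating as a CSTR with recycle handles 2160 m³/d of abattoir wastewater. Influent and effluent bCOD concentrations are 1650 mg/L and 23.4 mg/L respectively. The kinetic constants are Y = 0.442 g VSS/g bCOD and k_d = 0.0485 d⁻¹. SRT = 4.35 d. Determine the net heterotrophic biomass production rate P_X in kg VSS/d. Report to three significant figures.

The observed yield is Y_obs = Y/(1 + k_d·θ_c) = 0.442 / (1 + 0.0485 × 4.35) = 0.442 / 1.211 = 0.3650 g VSS per g bCOD removed.
Mass of bCOD removed per day: Q(S₀ − S) = 2160 × 1627 g/m³ = 3513 kg/d.
Net biomass production P_X = Y_obs × Q·(S₀ − S) = 0.3650 × 3513 = 1282 kg VSS/d.

P_X ≈ 1280 kg VSS/d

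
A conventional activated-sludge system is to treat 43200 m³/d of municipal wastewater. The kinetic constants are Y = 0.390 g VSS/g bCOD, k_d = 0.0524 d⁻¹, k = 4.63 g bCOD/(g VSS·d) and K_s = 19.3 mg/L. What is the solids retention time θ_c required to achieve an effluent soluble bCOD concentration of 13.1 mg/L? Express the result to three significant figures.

θ_c ≈ 1.48 d

From 1/θ_c = Y·k·S/(K_s + S) − k_d: Y·k·S/(K_s+S) = 0.390 × 4.63 × 13.1 / (19.3 + 13.1) = 0.7301 d⁻¹.
θ_c = 1/(μ − k_d) = 1/(0.7301 − 0.0524) = 1/0.6777 = 1.476 d.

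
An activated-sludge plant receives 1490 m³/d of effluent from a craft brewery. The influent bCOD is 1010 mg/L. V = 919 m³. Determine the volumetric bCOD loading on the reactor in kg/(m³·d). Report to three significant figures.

L_v = Q S₀ / V = 1490 × 1010 × 10⁻³ / 919.0 = 1.638 kg/(m³·d).

L_v ≈ 1.64 kg bCOD/(m³·d)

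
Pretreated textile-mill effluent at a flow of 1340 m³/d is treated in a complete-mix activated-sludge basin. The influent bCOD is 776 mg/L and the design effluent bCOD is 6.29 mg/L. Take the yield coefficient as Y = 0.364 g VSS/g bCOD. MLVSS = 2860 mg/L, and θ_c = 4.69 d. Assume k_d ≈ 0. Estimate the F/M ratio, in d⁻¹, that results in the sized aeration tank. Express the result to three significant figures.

F/M ≈ 0.591 d⁻¹

V·X = Y·Q·ΔS·θ_c gives V = 0.364 × 1340 × (776 − 6.29) × 4.69 / 2860 = 615.7 m³.
F/M = Q·S₀ / (V·X) = 1340 × 776 / (615.7 × 2860) = 0.5906 g bCOD·(g VSS·d)⁻¹.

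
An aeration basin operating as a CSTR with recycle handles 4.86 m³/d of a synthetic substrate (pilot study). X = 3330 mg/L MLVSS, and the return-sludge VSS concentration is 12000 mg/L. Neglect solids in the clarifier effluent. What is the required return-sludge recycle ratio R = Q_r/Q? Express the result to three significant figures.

Mass balance around the secondary clarifier (neglecting effluent solids): R = X / (X_r − X) = 3330 / (12000 − 3330) = 0.3841.

R ≈ 0.384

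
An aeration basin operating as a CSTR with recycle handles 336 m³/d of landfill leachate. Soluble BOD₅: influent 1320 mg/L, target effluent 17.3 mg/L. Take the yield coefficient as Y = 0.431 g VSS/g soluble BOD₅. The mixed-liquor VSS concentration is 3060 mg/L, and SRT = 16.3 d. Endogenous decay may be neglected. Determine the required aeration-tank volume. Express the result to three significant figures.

V ≈ 1000 m³

With k_d = 0 the design equation reduces to V = Y Q (S₀−S) θ_c / X = 0.431 × 336 × (1320 − 17.3) × 16.3 / 3060 = 1005 m³.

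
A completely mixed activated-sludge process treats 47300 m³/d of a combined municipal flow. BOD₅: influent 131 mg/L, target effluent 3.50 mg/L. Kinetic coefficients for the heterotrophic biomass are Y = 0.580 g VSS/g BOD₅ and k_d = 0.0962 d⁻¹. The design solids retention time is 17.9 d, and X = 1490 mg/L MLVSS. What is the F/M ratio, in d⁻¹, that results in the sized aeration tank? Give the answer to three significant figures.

F/M ≈ 0.269 d⁻¹

Steady-state biomass mass balance: V·X·(1 + k_d·θ_c) = Y·Q·(S₀ − S)·θ_c, so V = 0.580 × 47300 × (131 − 3.50) × 17.9 / [1490 × (1 + 0.0962 × 17.9)] = 6.26×10^7 / 4056 = 15438 m³.
Food-to-microorganism ratio F/M = Q S₀ / (V X) = 47300 × 131 / (15438 × 1490) = 0.2694 d⁻¹.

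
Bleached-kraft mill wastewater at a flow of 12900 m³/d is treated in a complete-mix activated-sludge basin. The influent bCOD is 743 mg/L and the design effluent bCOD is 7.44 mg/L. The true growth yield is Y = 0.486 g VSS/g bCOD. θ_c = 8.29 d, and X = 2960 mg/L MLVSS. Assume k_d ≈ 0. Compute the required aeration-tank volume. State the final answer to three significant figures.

V ≈ 12900 m³

V·X = Y·Q·ΔS·θ_c gives V = 0.486 × 12900 × (743 − 7.44) × 8.29 / 2960 = 12915 m³.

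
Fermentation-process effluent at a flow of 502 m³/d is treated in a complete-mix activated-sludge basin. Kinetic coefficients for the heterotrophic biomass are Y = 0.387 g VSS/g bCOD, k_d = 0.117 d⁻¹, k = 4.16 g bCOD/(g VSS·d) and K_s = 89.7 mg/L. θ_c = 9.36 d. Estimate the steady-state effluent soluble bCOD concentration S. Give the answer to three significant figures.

Effluent substrate depends only on kinetics and SRT: S = K_s(1 + k_d θ_c) / [θ_c(Yk − k_d) − 1] = 89.7 × (1 + 0.117 × 9.36) / [9.36 × (0.387 × 4.16 − 0.117) − 1] = 187.9 / 12.97 = 14.49 mg/L.

S ≈ 14.5 mg/L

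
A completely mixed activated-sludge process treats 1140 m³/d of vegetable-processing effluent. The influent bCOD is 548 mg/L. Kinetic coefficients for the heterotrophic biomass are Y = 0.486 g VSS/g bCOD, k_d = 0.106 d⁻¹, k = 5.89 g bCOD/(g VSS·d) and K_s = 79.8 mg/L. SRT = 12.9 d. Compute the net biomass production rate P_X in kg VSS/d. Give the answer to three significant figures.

Effluent substrate depends only on kinetics and SRT: S = K_s(1 + k_d θ_c) / [θ_c(Yk − k_d) − 1] = 79.8 × (1 + 0.106 × 12.9) / [12.9 × (0.486 × 5.89 − 0.106) − 1] = 188.9 / 34.56 = 5.466 mg/L.
The observed yield is Y_obs = Y/(1 + k_d·θ_c) = 0.486 / (1 + 0.106 × 12.9) = 0.486 / 2.367 = 0.2053 g VSS per g bCOD removed.
Mass of bCOD removed per day: Q(S₀ − S) = 1140 × 542.5 g/m³ = 618.5 kg/d.
Net biomass production P_X = Y_obs × Q·(S₀ − S) = 0.2053 × 618.5 = 127.0 kg VSS/d.

P_X ≈ 127 kg VSS/d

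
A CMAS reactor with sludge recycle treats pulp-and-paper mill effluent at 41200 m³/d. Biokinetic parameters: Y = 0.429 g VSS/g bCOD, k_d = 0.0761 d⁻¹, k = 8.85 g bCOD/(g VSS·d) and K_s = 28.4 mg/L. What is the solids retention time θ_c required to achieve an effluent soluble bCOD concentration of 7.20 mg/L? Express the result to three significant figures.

From 1/θ_c = Y·k·S/(K_s + S) − k_d: Y·k·S/(K_s+S) = 0.429 × 8.85 × 7.20 / (28.4 + 7.20) = 0.7679 d⁻¹.
1/θ_c = 0.7679 − 0.0761 = 0.6918 d⁻¹, so θ_c = 1.446 d.

θ_c ≈ 1.45 d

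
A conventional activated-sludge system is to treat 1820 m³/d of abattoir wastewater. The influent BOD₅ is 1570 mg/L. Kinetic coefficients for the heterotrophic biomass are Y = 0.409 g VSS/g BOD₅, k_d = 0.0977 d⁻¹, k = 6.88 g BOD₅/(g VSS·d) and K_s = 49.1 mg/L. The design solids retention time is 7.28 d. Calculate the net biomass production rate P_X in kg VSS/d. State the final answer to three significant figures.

P_X ≈ 681 kg VSS/d

Effluent substrate depends only on kinetics and SRT: S = K_s(1 + k_d θ_c) / [θ_c(Yk − k_d) − 1] = 49.1 × (1 + 0.0977 × 7.28) / [7.28 × (0.409 × 6.88 − 0.0977) − 1] = 84.02 / 18.77 = 4.475 mg/L.
Observed yield with endogenous decay: Y_obs = Y / (1 + k_d·θ_c) = 0.409 / (1 + 0.0977 × 7.28) = 0.409 / 1.711 = 0.2390 g VSS/g BOD₅.
Substrate removed = Q·(S₀ − S) = 1820 m³/d × (1570 − 4.48) g/m³ = 2.85×10^6 g/d = 2849 kg/d.
P_X = Y_obs · Q(S₀ − S) = 0.2390 × 2849 = 681.0 kg VSS/d.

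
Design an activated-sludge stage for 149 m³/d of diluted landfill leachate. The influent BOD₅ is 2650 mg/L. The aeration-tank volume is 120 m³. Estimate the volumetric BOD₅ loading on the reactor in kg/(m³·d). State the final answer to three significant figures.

L_v = Q S₀ / V = 149 × 2650 × 10⁻³ / 120.0 = 3.290 kg/(m³·d).

L_v ≈ 3.29 kg BOD₅/(m³·d)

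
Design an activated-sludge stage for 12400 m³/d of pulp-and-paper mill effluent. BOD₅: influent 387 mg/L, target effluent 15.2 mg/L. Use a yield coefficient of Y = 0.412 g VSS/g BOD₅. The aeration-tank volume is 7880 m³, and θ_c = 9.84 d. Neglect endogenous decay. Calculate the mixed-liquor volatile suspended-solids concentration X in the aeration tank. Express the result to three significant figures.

X = Y·Q·ΔS·θ_c / V = 0.412 × 12400 × (387 − 15.2) × 9.84 / 7880 = 2372 mg/L.

X ≈ 2370 mg/L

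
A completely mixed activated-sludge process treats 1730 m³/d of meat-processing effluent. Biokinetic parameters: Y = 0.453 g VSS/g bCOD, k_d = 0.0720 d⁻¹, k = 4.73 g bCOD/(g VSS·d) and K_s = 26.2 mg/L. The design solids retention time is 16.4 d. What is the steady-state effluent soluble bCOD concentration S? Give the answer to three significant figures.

S ≈ 1.73 mg/L

For a completely mixed reactor with recycle the Lawrence–McCarty relation gives S = K_s·(1 + k_d·θ_c) / [θ_c·(Y·k − k_d) − 1] = 26.2 × (1 + 0.0720 × 16.4) / [16.4 × (0.453 × 4.73 − 0.0720) − 1] = 57.14 / 32.96 = 1.734 mg/L.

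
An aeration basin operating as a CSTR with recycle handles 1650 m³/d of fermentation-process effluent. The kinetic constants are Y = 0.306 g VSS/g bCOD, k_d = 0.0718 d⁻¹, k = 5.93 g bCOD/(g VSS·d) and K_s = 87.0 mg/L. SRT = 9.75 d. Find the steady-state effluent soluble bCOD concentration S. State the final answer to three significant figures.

For a completely mixed reactor with recycle the Lawrence–McCarty relation gives S = K_s·(1 + k_d·θ_c) / [θ_c·(Y·k − k_d) − 1] = 87.0 × (1 + 0.0718 × 9.75) / [9.75 × (0.306 × 5.93 − 0.0718) − 1] = 147.9 / 15.99 = 9.249 mg/L.

S ≈ 9.25 mg/L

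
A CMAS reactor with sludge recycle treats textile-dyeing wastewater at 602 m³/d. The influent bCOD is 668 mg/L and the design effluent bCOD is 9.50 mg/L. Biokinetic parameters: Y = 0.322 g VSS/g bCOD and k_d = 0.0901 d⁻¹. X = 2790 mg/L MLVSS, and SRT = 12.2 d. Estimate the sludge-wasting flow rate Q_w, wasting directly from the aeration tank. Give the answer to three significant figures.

From the SRT design equation V = Y Q (S₀−S) θ_c / [X (1 + k_d θ_c)] = 0.322 × 602 × (668 − 9.50) × 12.2 / [2790 × (1 + 0.0901 × 12.2)] = 1.56×10^6 / 5857 = 265.9 m³.
Wasting from the aeration tank: Q_w = V / θ_c = 265.9 / 12.2 = 21.79 m³/d.

Q_w ≈ 21.8 m³/d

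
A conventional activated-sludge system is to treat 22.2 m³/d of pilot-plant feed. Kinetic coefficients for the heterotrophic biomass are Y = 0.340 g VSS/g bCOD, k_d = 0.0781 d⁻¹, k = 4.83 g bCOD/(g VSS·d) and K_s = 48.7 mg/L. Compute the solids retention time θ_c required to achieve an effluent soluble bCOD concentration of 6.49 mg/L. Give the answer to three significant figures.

Specific growth rate at S = 6.49 mg/L: μ = YkS/(K_s+S) = 0.340·4.83·6.49/(48.7+6.49) = 0.1931 d⁻¹.
θ_c = 1/(μ − k_d) = 1/(0.1931 − 0.0781) = 1/0.1150 = 8.695 d.

θ_c ≈ 8.69 d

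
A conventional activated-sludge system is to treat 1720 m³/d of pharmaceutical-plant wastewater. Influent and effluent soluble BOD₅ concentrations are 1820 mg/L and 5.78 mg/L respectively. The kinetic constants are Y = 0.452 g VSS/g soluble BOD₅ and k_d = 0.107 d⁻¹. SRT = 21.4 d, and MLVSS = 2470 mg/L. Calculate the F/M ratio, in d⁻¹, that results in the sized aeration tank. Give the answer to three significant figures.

Rearranging the biomass balance for a CMAS with decay, V = Y·Q·ΔS·θ_c / [X·(1+k_d θ_c)] = 0.452 × 1720 × (1820 − 5.78) × 21.4 / [2470 × (1 + 0.107 × 21.4)] = 3.02×10^7 / 8126 = 3715 m³.
F/M = applied load / biomass = Q·S₀/(V·X) = 1720 × 1820 / (3715 × 2470) = 0.3412 d⁻¹.

F/M ≈ 0.341 d⁻¹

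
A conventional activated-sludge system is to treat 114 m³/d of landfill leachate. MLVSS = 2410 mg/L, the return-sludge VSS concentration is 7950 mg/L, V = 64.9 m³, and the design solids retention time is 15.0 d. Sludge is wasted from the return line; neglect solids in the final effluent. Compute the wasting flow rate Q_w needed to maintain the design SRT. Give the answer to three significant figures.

Q_w ≈ 1.31 m³/d

θ_c = V·X/(Q_w·X_r) when wasting from the recycle, so Q_w = V·X/(θ_c·X_r) = 64.90 × 2410 / (15.0 × 7950) = 1.312 m³/d.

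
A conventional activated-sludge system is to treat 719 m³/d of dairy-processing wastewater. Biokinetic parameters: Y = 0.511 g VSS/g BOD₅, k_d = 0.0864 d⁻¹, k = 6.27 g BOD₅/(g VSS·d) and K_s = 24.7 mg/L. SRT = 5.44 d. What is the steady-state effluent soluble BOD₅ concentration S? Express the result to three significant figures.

S ≈ 2.28 mg/L

Effluent substrate depends only on kinetics and SRT: S = K_s(1 + k_d θ_c) / [θ_c(Yk − k_d) − 1] = 24.7 × (1 + 0.0864 × 5.44) / [5.44 × (0.511 × 6.27 − 0.0864) − 1] = 36.31 / 15.96 = 2.275 mg/L.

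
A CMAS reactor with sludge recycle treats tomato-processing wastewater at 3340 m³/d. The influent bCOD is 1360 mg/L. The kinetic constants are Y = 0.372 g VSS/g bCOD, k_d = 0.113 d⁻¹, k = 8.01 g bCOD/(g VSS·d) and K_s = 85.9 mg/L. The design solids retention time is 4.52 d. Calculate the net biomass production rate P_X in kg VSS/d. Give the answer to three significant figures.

Effluent substrate depends only on kinetics and SRT: S = K_s(1 + k_d θ_c) / [θ_c(Yk − k_d) − 1] = 85.9 × (1 + 0.113 × 4.52) / [4.52 × (0.372 × 8.01 − 0.113) − 1] = 129.8 / 11.96 = 10.85 mg/L.
Correct the yield for decay: Y_obs = Y/(1 + k_d θ_c) = 0.372 / (1 + 0.113 × 4.52) = 0.372 / 1.511 = 0.2462.
Q·(S₀ − S) = 3340 × (1360 − 10.9) × 10⁻³ = 4506 kg/d removed.
So the net sludge growth is P_X = 0.2462 × 4506 = 1110 kg VSS/d.

P_X ≈ 1110 kg VSS/d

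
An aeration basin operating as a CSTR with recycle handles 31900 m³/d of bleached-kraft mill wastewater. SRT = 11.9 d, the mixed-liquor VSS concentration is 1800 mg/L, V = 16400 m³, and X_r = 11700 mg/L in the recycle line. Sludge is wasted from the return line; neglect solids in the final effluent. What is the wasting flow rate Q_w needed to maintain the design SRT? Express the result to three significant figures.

Q_w ≈ 212 m³/d

Q_w = (V·X)/(θ_c X_r) = 16400 × 1800 / (11.9 × 11700) = 212.0 m³/d.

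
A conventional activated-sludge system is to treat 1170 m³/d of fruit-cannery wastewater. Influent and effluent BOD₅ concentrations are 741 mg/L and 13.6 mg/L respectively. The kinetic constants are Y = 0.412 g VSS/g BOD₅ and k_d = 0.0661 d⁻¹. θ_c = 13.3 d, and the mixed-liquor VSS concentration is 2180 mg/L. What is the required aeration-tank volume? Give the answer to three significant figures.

V ≈ 1140 m³

Steady-state biomass mass balance: V·X·(1 + k_d·θ_c) = Y·Q·(S₀ − S)·θ_c, so V = 0.412 × 1170 × (741 − 13.6) × 13.3 / [2180 × (1 + 0.0661 × 13.3)] = 4.66×10^6 / 4097 = 1138 m³.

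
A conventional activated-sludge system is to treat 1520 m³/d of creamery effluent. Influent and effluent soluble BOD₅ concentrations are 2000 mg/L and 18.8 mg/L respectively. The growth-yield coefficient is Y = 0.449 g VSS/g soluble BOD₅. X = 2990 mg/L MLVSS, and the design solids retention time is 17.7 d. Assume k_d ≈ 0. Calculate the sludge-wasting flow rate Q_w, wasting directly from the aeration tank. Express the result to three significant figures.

Q_w ≈ 452 m³/d

V·X = Y·Q·ΔS·θ_c gives V = 0.449 × 1520 × (2000 − 18.8) × 17.7 / 2990 = 8004 m³.
With mixed-liquor wasting, θ_c = V/Q_w, so Q_w = V/θ_c = 8004/17.7 = 452.2 m³/d.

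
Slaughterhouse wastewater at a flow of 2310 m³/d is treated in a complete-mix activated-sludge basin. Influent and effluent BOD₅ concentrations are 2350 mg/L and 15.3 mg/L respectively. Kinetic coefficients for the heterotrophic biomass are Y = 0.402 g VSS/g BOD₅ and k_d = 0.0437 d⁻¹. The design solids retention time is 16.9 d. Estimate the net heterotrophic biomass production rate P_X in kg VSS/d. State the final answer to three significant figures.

P_X ≈ 1250 kg VSS/d

Y_obs = Y / (1 + k_d θ_c) = 0.402 / (1 + 0.0437 × 16.9) = 0.402 / 1.739 = 0.2312.
Substrate removed = Q·(S₀ − S) = 2310 m³/d × (2350 − 15.3) g/m³ = 5.39×10^6 g/d = 5393 kg/d.
Biomass produced: P_X = Y_obs·Q·ΔS = 0.2312 × 5393 ≈ 1247 kg VSS/d.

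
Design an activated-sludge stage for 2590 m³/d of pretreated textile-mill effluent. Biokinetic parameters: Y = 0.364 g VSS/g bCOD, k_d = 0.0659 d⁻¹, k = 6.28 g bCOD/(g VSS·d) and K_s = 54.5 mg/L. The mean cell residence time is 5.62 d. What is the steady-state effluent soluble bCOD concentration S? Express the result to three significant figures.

S ≈ 6.51 mg/L

From the Monod/SRT balance for a CMAS, S = K_s·(1+k_d θ_c)/[θ_c·(Y k − k_d) − 1] = 54.5 × (1 + 0.0659 × 5.62) / [5.62 × (0.364 × 6.28 − 0.0659) − 1] = 74.68 / 11.48 = 6.508 mg/L.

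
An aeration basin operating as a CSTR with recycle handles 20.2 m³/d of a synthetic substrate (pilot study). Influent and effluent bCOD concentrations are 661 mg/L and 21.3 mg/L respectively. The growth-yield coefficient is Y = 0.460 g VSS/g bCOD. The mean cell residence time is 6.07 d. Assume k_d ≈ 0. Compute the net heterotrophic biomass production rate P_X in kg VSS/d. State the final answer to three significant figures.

Since k_d ≈ 0, Y_obs = Y = 0.460 g VSS/g bCOD.
Substrate removed = Q·(S₀ − S) = 20.2 m³/d × (661 − 21.3) g/m³ = 1.29×10^4 g/d = 12.92 kg/d.
P_X = Y_obs · Q(S₀ − S) = 0.4600 × 12.92 = 5.944 kg VSS/d.

P_X ≈ 5.94 kg VSS/d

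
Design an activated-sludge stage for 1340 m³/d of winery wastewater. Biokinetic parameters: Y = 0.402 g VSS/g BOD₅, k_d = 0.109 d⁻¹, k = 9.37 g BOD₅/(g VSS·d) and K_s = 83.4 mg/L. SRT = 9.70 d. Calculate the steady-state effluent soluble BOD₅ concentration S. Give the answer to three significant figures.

For a completely mixed reactor with recycle the Lawrence–McCarty relation gives S = K_s·(1 + k_d·θ_c) / [θ_c·(Y·k − k_d) − 1] = 83.4 × (1 + 0.109 × 9.70) / [9.70 × (0.402 × 9.37 − 0.109) − 1] = 171.6 / 34.48 = 4.976 mg/L.

S ≈ 4.98 mg/L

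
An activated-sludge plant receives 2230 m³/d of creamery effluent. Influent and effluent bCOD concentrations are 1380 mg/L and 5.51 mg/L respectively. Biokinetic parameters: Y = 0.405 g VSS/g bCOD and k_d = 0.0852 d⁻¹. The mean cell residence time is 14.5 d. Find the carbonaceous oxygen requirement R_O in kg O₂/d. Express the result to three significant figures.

Correct the yield for decay: Y_obs = Y/(1 + k_d θ_c) = 0.405 / (1 + 0.0852 × 14.5) = 0.405 / 2.235 = 0.1812.
Q·(S₀ − S) = 2230 × (1380 − 5.51) × 10⁻³ = 3065 kg/d removed.
P_X = Y_obs·Q·(S₀ − S) = 0.1812 × 3065 = 555.3 kg VSS/d.
R_O = Q·ΔS − 1.42 P_X = 3065 − 788.6 = 2277 kg O₂/d.

R_O ≈ 2280 kg O₂/d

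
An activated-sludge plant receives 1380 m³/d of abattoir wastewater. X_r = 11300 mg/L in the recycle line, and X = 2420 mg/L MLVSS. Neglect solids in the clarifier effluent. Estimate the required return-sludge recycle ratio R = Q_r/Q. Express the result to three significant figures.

R ≈ 0.273

Solids balance on the clarifier gives (1+R)X = R·X_r, so R = X/(X_r − X) = 2420 / (11300 − 2420) = 0.2725.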